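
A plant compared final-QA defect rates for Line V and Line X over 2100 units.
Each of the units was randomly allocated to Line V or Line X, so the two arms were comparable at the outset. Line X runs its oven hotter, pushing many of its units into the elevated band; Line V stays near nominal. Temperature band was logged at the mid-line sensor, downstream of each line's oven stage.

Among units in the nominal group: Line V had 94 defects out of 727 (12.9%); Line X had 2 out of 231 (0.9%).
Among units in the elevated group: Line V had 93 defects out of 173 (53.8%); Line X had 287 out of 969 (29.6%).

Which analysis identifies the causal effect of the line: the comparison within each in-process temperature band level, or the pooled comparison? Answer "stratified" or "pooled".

In-process temperature band here is a post-treatment variable shaped by the line; conditioning on it would introduce bias rather than remove it. The overall comparison is the causal one.
Pooled: Line V 20.8% vs Line X 24.1%; Line V is lower overall.

pooled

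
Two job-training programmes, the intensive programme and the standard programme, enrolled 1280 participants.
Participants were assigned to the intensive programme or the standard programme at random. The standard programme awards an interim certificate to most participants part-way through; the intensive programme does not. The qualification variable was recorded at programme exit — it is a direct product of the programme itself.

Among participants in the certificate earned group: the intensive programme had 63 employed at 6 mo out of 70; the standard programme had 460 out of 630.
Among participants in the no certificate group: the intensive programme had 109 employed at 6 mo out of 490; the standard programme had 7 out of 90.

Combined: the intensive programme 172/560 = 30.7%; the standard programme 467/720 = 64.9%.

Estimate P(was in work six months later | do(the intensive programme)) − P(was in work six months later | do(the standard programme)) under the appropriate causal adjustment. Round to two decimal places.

The qualification attained during the programme-specific comparison favours the intensive programme throughout, but the pooled figures favour the standard programme. The question is whether to condition on qualification attained during the programme.
Qualification attained during the programme is recorded after the programme and is itself shifted by it — it sits on the causal path from programme to outcome. Conditioning on a mediator would strip out part of the effect we want; the pooled comparison gives the total causal effect.
The causal difference is the pooled difference: 0.307 − 0.649 = -0.341.

-0.34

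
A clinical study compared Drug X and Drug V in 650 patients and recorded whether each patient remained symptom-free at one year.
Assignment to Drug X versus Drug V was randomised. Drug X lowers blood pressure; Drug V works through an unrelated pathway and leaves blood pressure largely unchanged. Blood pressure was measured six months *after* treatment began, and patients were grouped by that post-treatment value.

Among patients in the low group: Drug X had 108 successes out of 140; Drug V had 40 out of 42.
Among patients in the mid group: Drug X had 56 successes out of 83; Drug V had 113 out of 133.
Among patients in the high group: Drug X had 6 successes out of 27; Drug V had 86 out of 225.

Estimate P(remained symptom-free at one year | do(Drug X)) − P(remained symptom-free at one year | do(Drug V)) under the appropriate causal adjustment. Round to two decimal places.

Blood pressure lies on the pathway drug → blood pressure → outcome, so adjusting for it blocks the indirect effect. For the total causal effect of drug, use the unadjusted pooled rates.
The causal difference is the pooled difference: 0.680 − 0.598 = +0.083.

+0.08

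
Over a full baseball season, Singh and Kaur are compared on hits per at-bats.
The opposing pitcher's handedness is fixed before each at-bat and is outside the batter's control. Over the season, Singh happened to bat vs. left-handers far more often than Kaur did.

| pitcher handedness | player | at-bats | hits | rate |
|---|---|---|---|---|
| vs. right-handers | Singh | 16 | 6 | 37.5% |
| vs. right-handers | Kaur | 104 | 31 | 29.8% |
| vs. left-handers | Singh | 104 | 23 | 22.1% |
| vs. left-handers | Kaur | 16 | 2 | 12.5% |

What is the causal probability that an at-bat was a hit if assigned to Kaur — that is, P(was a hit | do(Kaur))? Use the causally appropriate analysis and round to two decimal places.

Since pitcher handedness is a pre-existing factor (not a product of the player) and it affects the outcome on its own, it is a confounder. The stratified rates, not the pooled rate, identify the causal effect.
Standardising Kaur to the population pitcher handedness mix: 0.500·31/104 + 0.500·2/16 = 0.212.

0.21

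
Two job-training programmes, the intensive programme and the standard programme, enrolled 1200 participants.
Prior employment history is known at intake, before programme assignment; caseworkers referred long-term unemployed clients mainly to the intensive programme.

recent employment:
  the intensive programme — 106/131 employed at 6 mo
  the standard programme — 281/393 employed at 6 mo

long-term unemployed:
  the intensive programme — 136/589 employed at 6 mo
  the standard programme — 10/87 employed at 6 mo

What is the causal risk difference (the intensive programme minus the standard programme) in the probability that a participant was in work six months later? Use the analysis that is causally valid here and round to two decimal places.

+0.11

The prior employment history-specific comparison favours the intensive programme throughout, but the pooled figures favour the standard programme. The question is whether to condition on prior employment history.
Since prior employment history is a pre-existing factor (not a product of the programme) and it affects the outcome on its own, it is a confounder. The stratified rates, not the pooled rate, identify the causal effect.
Adjusting over the population distribution of prior employment history: 0.437·(0.809−0.715) + 0.563·(0.231−0.115) = +0.106.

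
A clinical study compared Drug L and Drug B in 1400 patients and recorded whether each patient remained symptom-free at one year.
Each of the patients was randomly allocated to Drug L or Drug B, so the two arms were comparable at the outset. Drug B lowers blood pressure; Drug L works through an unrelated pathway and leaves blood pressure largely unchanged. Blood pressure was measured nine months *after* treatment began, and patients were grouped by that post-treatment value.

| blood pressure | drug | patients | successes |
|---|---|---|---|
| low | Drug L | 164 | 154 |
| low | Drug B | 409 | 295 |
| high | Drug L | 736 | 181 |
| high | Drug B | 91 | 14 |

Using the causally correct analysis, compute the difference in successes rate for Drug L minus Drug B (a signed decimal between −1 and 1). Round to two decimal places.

Within every blood pressure level Drug L has the higher rate, yet pooled Drug B does — Simpson's reversal.
Blood pressure is downstream of the drug. One should not condition on a consequence of treatment, so the overall rates are the right comparison.
The causal difference is the pooled difference: 0.372 − 0.618 = -0.246.

-0.25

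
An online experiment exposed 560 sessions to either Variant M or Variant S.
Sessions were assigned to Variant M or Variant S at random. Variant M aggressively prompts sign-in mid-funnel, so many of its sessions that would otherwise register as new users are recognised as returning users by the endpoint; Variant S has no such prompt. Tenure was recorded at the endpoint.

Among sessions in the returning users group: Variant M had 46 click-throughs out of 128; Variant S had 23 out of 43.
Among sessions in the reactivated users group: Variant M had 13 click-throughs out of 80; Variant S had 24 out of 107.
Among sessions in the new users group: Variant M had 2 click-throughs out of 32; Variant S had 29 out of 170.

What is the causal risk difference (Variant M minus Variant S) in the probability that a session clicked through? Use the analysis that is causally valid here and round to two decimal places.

+0.02

The user tenure-specific comparison favours Variant S throughout, but the pooled figures favour Variant M. The question is whether to condition on user tenure.
User tenure is recorded after the variant and is itself shifted by it — it sits on the causal path from variant to outcome. Conditioning on a mediator would strip out part of the effect we want; the pooled comparison gives the total causal effect.
The causal difference is the pooled difference: 0.254 − 0.237 = +0.017.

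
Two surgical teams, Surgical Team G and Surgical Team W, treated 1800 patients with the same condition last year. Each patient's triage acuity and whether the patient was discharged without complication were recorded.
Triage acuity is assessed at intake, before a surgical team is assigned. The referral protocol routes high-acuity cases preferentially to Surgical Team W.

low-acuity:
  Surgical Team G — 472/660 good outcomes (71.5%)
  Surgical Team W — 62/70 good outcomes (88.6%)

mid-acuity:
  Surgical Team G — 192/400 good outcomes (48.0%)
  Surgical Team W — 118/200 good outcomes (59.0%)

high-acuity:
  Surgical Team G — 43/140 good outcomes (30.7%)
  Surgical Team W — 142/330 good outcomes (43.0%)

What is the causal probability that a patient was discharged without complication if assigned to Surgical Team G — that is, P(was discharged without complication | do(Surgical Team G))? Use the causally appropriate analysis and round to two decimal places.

Here triage acuity is a common cause — it drives both which surgical team a case falls under and the outcome. The crude comparison mixes populations; the stratum-specific rates are the causally relevant ones.
Standardising Surgical Team G to the population triage acuity mix: 0.406·472/660 + 0.333·192/400 + 0.261·43/140 = 0.530.

0.53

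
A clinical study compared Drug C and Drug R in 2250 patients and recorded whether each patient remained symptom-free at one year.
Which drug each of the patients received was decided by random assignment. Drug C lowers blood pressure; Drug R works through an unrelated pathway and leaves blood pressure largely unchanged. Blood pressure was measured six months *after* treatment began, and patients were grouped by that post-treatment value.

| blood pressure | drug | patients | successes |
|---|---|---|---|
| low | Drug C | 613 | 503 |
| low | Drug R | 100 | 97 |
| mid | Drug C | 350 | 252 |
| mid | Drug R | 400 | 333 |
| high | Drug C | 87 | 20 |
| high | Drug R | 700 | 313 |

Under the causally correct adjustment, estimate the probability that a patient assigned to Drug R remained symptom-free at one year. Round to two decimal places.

0.62

The distribution of blood pressure is itself part of what the drug does — it is an intermediate outcome. Holding it fixed would remove that part of the effect; the total effect is the pooled difference.
So P(outcome | do(Drug R)) is just the pooled rate for Drug R: 743/1200 = 0.619.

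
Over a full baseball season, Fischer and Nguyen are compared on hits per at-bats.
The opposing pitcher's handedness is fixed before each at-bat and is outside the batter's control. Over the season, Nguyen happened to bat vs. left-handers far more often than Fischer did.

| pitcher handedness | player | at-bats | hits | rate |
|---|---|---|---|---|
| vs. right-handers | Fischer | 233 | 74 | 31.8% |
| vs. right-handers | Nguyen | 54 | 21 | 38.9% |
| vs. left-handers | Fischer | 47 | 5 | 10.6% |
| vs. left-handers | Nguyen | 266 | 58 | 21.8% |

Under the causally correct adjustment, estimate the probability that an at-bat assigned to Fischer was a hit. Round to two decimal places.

The stratified and pooled comparisons disagree (Nguyen wins within each pitcher handedness; Fischer wins overall), so the answer turns on the causal role of pitcher handedness.
The imbalance in pitcher handedness arose from how at-bats were allocated, not from anything the player did; and pitcher handedness independently affects the outcome. The pooled gap is confounded — condition on pitcher handedness.
Standardising Fischer to the population pitcher handedness mix: 0.478·74/233 + 0.522·5/47 = 0.207.

0.21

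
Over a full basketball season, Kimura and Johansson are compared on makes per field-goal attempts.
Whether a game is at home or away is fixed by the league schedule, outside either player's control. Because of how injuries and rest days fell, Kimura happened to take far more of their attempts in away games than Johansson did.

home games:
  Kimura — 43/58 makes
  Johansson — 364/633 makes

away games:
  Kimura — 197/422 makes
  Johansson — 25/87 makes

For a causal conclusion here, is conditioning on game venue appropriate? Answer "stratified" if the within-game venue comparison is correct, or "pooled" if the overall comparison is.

stratified

The game venue-specific comparison favours Kimura throughout, but the pooled figures favour Johansson. The question is whether to condition on game venue.
Game venue satisfies the back-door criterion: it is not a descendant of the player, and it blocks the spurious path from player to outcome. Adjusting for it (i.e., using the within-game venue rates) gives the causal effect.
Within each level — home games: 74.1% vs 57.5%; away games: 46.7% vs 28.7% — Kimura is higher every time.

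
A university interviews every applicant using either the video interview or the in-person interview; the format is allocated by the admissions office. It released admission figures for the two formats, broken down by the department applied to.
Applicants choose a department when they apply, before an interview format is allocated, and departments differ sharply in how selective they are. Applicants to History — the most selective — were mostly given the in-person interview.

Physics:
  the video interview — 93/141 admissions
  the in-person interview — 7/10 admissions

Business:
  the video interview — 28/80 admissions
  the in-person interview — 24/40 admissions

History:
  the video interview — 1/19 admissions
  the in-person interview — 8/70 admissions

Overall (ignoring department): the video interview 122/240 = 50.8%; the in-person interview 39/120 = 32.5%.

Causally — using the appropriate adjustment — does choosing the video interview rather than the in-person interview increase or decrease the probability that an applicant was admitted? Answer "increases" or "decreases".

decreases

Within every department level the in-person interview has the higher rate, yet pooled the video interview does — Simpson's reversal.
Department satisfies the back-door criterion: it is not a descendant of the interview format, and it blocks the spurious path from interview format to outcome. Adjusting for it (i.e., using the within-department rates) gives the causal effect.
Within each level — Physics: 66.0% vs 70.0%; Business: 35.0% vs 60.0%; History: 5.3% vs 11.4% — the in-person interview is higher every time.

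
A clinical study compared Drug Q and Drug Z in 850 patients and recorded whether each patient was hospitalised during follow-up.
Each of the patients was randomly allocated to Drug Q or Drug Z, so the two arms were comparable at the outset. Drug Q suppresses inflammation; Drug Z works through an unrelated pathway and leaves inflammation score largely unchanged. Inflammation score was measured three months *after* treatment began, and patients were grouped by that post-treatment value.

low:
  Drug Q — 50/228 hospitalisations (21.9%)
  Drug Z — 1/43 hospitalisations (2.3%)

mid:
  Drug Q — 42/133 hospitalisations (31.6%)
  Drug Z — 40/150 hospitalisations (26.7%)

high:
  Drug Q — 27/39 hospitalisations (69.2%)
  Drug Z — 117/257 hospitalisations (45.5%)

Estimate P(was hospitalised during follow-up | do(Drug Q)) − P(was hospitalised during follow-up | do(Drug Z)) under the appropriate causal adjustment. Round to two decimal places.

-0.05

The stratified and pooled comparisons disagree (Drug Z wins within each inflammation score; Drug Q wins overall), so the answer turns on the causal role of inflammation score.
Inflammation score is downstream of the drug. One should not condition on a consequence of treatment, so the overall rates are the right comparison.
The causal difference is the pooled difference: 0.297 − 0.351 = -0.054.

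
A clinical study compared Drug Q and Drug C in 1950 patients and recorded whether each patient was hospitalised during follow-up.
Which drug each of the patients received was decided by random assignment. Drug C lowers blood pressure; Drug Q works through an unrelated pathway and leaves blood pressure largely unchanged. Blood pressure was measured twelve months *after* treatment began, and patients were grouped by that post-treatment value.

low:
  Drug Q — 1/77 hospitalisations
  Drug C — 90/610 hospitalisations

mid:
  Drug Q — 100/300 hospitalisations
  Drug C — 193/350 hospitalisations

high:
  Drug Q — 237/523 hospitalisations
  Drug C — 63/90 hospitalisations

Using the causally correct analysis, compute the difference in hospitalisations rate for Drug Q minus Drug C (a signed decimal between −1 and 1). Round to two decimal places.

+0.05

Blood pressure here is a post-treatment variable shaped by the drug; conditioning on it would introduce bias rather than remove it. The overall comparison is the causal one.
The causal difference is the pooled difference: 0.376 − 0.330 = +0.046.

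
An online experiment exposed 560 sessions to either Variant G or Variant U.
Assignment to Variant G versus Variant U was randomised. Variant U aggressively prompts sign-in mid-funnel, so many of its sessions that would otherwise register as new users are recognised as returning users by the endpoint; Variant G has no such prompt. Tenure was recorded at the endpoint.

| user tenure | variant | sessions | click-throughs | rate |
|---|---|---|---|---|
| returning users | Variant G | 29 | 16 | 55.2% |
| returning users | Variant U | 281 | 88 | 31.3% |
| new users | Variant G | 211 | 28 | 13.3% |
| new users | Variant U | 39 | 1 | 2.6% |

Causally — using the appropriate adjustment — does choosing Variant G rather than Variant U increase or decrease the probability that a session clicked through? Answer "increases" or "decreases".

User tenure here is a post-treatment variable shaped by the variant; conditioning on it would introduce bias rather than remove it. The overall comparison is the causal one.
Pooled: Variant G 18.3% vs Variant U 27.8%; Variant U is higher overall.

decreases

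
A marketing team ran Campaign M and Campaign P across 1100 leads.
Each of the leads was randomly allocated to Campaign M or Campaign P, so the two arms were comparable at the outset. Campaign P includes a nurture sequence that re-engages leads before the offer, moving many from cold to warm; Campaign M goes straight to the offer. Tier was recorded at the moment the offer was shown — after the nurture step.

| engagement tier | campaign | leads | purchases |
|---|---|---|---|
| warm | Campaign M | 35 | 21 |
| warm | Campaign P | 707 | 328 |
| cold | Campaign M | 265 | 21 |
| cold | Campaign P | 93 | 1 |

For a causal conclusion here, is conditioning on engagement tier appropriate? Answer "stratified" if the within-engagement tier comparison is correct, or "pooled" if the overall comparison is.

Campaign M is higher inside every engagement tier stratum but Campaign P is higher in aggregate. Whether to stratify depends on how engagement tier relates to the campaign.
Engagement tier lies on the pathway campaign → engagement tier → outcome, so adjusting for it blocks the indirect effect. For the total causal effect of campaign, use the unadjusted pooled rates.
Pooled: Campaign M 14.0% vs Campaign P 41.1%; Campaign P is higher overall.

pooled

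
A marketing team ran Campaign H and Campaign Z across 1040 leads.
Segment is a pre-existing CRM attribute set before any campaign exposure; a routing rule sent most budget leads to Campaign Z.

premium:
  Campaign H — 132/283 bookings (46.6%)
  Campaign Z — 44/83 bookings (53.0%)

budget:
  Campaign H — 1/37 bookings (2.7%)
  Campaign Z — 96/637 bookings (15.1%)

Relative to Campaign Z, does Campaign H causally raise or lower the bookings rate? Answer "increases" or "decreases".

Here customer segment is a common cause — it drives both which campaign a case falls under and the outcome. The crude comparison mixes populations; the stratum-specific rates are the causally relevant ones.
Within each level — premium: 46.6% vs 53.0%; budget: 2.7% vs 15.1% — Campaign Z is higher every time.

decreases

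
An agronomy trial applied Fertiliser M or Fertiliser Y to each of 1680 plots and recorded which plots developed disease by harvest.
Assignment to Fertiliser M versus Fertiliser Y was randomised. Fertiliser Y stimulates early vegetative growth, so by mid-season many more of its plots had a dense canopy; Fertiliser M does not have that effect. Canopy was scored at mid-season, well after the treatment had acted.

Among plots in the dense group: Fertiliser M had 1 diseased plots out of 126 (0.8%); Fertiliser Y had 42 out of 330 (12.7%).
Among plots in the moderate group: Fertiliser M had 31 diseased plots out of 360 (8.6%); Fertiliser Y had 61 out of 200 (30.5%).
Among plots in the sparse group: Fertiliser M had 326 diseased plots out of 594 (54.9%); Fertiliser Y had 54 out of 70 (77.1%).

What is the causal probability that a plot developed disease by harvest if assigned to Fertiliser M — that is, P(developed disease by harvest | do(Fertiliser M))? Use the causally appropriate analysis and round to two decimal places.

The mid-season canopy-specific comparison favours Fertiliser M throughout, but the pooled figures favour Fertiliser Y. The question is whether to condition on mid-season canopy.
Because the fertiliser influences mid-season canopy, mid-season canopy is a post-treatment mediator, not a confounder. Stratifying on it would bias the estimate; the causal effect is the crude pooled difference.
So P(outcome | do(Fertiliser M)) is just the pooled rate for Fertiliser M: 358/1080 = 0.331.

0.33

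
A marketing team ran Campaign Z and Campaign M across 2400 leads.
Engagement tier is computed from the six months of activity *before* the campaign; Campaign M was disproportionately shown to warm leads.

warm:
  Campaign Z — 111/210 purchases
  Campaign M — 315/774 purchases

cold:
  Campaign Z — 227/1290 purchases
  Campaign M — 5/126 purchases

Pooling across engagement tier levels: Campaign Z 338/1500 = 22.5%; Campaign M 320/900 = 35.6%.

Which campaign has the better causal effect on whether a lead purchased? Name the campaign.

Campaign Z

The stratified and pooled comparisons disagree (Campaign Z wins within each engagement tier; Campaign M wins overall), so the answer turns on the causal role of engagement tier.
Engagement tier is set before the campaign has any effect — it is not caused by the campaign — and it independently drives the outcome. That makes it a confounder, so the causal comparison is within engagement tier levels.
Within each level — warm: 52.9% vs 40.7%; cold: 17.6% vs 4.0% — Campaign Z is higher every time.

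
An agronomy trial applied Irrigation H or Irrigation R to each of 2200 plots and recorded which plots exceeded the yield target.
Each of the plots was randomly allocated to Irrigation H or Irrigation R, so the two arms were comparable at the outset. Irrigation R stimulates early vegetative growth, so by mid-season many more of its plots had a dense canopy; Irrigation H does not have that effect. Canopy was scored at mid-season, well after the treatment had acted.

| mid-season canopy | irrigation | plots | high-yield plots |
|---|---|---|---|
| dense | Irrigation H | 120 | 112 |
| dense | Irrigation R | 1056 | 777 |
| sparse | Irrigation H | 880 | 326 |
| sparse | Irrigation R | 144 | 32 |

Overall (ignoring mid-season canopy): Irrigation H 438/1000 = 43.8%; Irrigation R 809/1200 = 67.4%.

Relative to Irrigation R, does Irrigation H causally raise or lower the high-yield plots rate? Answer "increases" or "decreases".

decreases

The stratified and pooled comparisons disagree (Irrigation H wins within each mid-season canopy; Irrigation R wins overall), so the answer turns on the causal role of mid-season canopy.
Because the irrigation influences mid-season canopy, mid-season canopy is a post-treatment mediator, not a confounder. Stratifying on it would bias the estimate; the causal effect is the crude pooled difference.
Pooled: Irrigation H 43.8% vs Irrigation R 67.4%; Irrigation R is higher overall.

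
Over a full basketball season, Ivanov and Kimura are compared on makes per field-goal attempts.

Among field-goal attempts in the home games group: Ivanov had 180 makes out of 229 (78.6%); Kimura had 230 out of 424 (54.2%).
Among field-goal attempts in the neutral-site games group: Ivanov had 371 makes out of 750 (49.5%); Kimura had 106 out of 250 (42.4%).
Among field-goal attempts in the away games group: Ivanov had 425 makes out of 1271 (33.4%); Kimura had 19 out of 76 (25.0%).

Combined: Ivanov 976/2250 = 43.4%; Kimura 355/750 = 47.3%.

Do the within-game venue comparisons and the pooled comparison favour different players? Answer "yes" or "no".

yes

Within each game venue level (home games 78.6% vs 54.2%; neutral-site games 49.5% vs 42.4%; away games 33.4% vs 25.0%), Ivanov has the higher rate every time. Pooled: 43.4% vs 47.3% — Kimura has the higher rate overall. The two comparisons disagree.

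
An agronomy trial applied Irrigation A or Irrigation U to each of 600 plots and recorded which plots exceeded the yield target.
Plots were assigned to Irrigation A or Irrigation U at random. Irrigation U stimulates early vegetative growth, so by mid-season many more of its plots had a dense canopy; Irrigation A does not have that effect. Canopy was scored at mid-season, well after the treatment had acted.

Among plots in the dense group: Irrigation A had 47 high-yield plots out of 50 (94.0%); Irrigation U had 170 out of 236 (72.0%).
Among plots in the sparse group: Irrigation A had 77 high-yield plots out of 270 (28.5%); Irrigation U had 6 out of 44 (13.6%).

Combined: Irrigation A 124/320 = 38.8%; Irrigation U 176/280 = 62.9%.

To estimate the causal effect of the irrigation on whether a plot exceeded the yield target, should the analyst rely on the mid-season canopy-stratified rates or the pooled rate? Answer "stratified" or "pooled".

The mid-season canopy-specific comparison favours Irrigation A throughout, but the pooled figures favour Irrigation U. The question is whether to condition on mid-season canopy.
Stratifying would compare irrigations among plots the irrigations themselves sorted into mid-season canopy groups — a form of selection on an intermediate. The unconditioned pooled rates give the total causal effect.
Pooled: Irrigation A 38.8% vs Irrigation U 62.9%; Irrigation U is higher overall.

pooled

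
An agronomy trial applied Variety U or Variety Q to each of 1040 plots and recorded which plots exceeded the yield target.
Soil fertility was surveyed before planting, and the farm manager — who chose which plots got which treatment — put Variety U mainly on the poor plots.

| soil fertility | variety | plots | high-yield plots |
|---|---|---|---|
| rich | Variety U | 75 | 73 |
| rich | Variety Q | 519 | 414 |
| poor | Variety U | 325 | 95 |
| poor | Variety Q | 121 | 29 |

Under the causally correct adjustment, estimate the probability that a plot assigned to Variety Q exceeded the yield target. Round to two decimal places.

0.56

Soil fertility satisfies the back-door criterion: it is not a descendant of the variety, and it blocks the spurious path from variety to outcome. Adjusting for it (i.e., using the within-soil fertility rates) gives the causal effect.
Standardising Variety Q to the population soil fertility mix: 0.571·414/519 + 0.429·29/121 = 0.558.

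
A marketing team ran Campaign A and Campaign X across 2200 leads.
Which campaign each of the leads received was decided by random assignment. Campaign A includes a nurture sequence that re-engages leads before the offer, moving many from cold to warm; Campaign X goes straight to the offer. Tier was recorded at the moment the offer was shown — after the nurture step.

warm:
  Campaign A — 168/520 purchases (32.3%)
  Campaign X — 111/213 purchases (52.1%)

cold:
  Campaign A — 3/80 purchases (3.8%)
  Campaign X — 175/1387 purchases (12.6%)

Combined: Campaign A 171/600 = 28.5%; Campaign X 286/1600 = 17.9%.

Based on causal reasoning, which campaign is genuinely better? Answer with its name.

Because the campaign influences engagement tier, engagement tier is a post-treatment mediator, not a confounder. Stratifying on it would bias the estimate; the causal effect is the crude pooled difference.
Pooled: Campaign A 28.5% vs Campaign X 17.9%; Campaign A is higher overall.

Campaign A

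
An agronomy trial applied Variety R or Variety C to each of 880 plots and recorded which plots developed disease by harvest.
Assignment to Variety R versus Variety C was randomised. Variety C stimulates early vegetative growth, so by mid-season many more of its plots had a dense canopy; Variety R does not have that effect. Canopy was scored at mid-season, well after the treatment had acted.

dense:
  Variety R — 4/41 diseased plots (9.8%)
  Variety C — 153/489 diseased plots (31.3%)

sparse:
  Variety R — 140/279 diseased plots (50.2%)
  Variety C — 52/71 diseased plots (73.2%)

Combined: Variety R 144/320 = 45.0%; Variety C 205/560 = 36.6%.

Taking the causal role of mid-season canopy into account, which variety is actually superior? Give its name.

Because the variety influences mid-season canopy, mid-season canopy is a post-treatment mediator, not a confounder. Stratifying on it would bias the estimate; the causal effect is the crude pooled difference.
Pooled: Variety R 45.0% vs Variety C 36.6%; Variety C is lower overall.

Variety C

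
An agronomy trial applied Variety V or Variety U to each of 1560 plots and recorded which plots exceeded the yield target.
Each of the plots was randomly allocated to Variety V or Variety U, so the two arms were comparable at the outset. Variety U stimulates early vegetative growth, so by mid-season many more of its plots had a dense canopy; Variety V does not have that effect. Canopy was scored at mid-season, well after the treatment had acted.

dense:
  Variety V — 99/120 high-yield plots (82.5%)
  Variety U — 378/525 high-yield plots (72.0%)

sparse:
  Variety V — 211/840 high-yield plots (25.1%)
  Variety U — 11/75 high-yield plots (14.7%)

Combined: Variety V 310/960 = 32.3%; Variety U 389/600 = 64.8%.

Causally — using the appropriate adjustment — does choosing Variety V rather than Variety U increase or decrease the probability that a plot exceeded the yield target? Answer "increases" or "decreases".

Mid-season canopy is downstream of the variety. One should not condition on a consequence of treatment, so the overall rates are the right comparison.
Pooled: Variety V 32.3% vs Variety U 64.8%; Variety U is higher overall.

decreases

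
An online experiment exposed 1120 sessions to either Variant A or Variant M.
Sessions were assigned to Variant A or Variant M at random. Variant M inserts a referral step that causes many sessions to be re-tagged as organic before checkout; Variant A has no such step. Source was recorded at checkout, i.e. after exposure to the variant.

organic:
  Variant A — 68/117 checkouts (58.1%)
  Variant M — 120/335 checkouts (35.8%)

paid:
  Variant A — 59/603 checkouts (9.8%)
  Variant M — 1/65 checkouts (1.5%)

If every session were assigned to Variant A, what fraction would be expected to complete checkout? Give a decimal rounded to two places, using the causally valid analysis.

0.18

Traffic source is recorded after the variant and is itself shifted by it — it sits on the causal path from variant to outcome. Conditioning on a mediator would strip out part of the effect we want; the pooled comparison gives the total causal effect.
So P(outcome | do(Variant A)) is just the pooled rate for Variant A: 127/720 = 0.176.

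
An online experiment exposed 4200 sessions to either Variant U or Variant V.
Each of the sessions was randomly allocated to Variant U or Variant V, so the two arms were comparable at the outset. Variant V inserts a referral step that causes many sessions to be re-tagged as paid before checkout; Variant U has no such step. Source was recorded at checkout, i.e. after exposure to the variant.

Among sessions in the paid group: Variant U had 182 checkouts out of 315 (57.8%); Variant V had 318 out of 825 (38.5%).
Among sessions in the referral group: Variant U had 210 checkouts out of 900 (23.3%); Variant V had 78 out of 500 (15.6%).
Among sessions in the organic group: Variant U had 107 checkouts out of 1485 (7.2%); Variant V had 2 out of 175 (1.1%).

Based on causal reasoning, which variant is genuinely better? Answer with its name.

Within every traffic source level Variant U has the higher rate, yet pooled Variant V does — Simpson's reversal.
Because the variant influences traffic source, traffic source is a post-treatment mediator, not a confounder. Stratifying on it would bias the estimate; the causal effect is the crude pooled difference.
Pooled: Variant U 18.5% vs Variant V 26.5%; Variant V is higher overall.

Variant V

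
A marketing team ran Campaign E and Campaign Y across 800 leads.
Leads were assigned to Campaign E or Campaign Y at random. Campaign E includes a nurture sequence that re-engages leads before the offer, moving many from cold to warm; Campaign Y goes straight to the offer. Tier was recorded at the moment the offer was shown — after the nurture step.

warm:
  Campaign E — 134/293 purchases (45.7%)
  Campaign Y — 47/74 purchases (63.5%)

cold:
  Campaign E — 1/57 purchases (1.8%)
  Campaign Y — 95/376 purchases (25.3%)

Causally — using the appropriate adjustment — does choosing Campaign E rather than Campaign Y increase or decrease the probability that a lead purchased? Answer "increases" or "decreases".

increases

The distribution of engagement tier is itself part of what the campaign does — it is an intermediate outcome. Holding it fixed would remove that part of the effect; the total effect is the pooled difference.
Pooled: Campaign E 38.6% vs Campaign Y 31.6%; Campaign E is higher overall.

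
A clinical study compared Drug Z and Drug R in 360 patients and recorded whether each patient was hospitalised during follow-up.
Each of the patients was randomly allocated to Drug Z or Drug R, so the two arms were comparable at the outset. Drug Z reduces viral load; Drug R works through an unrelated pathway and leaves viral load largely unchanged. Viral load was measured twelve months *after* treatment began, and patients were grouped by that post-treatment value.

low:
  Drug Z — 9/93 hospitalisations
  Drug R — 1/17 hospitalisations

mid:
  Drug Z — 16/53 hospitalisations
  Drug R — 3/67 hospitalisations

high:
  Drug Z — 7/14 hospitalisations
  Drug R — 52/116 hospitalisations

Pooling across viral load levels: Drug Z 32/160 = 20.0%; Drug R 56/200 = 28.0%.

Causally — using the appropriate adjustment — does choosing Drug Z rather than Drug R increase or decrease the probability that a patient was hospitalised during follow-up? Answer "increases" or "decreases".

decreases

Viral load here is a post-treatment variable shaped by the drug; conditioning on it would introduce bias rather than remove it. The overall comparison is the causal one.
Pooled: Drug Z 20.0% vs Drug R 28.0%; Drug Z is lower overall.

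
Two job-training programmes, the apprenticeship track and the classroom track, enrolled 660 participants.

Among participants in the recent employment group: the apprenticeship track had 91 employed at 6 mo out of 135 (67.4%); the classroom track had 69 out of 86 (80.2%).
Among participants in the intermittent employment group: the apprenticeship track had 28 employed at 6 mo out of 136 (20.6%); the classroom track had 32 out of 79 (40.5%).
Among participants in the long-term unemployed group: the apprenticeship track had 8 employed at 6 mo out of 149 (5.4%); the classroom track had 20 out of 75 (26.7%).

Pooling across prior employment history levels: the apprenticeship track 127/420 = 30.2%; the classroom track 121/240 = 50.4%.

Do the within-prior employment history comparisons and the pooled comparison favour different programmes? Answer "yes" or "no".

no

Within each prior employment history level (recent employment 67.4% vs 80.2%; intermittent employment 20.6% vs 40.5%; long-term unemployed 5.4% vs 26.7%), the classroom track has the higher rate every time. Pooled: 30.2% vs 50.4% — the classroom track has the higher rate overall. They agree.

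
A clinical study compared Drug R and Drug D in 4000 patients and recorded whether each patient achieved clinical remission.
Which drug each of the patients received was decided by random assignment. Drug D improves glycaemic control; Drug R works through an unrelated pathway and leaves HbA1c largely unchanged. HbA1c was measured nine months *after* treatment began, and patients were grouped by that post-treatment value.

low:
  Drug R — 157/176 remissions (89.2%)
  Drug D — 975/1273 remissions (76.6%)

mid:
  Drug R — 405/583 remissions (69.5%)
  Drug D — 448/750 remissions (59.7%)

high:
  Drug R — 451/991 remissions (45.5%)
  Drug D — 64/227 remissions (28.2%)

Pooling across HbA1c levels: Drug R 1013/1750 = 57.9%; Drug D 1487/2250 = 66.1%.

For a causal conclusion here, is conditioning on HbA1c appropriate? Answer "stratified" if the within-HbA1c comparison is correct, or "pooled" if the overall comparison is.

pooled

The HbA1c-specific comparison favours Drug R throughout, but the pooled figures favour Drug D. The question is whether to condition on HbA1c.
HbA1c is recorded after the drug and is itself shifted by it — it sits on the causal path from drug to outcome. Conditioning on a mediator would strip out part of the effect we want; the pooled comparison gives the total causal effect.
Pooled: Drug R 57.9% vs Drug D 66.1%; Drug D is higher overall.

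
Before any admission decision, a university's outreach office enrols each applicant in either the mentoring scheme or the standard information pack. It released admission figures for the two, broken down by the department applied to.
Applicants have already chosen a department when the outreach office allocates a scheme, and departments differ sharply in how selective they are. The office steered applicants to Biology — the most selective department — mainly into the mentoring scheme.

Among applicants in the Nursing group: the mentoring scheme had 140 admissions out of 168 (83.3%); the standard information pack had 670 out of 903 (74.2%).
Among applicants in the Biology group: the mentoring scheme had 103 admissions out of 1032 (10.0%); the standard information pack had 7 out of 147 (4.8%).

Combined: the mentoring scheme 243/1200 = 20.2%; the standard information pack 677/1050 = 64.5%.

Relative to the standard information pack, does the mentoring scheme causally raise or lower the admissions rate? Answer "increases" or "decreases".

increases

Department satisfies the back-door criterion: it is not a descendant of the outreach scheme, and it blocks the spurious path from outreach scheme to outcome. Adjusting for it (i.e., using the within-department rates) gives the causal effect.
Within each level — Nursing: 83.3% vs 74.2%; Biology: 10.0% vs 4.8% — the mentoring scheme is higher every time.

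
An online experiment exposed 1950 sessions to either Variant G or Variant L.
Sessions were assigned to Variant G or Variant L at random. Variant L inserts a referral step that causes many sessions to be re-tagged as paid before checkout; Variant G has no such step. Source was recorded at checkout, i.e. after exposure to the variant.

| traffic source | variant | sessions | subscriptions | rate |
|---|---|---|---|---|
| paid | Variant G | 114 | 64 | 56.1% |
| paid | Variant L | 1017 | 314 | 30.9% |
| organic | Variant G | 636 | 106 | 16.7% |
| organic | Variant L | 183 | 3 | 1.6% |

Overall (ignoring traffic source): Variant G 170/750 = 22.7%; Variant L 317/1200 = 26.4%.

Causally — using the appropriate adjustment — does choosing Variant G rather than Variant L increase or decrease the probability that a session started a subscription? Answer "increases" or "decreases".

The traffic source-specific comparison favours Variant G throughout, but the pooled figures favour Variant L. The question is whether to condition on traffic source.
Traffic source lies on the pathway variant → traffic source → outcome, so adjusting for it blocks the indirect effect. For the total causal effect of variant, use the unadjusted pooled rates.
Pooled: Variant G 22.7% vs Variant L 26.4%; Variant L is higher overall.

decreases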